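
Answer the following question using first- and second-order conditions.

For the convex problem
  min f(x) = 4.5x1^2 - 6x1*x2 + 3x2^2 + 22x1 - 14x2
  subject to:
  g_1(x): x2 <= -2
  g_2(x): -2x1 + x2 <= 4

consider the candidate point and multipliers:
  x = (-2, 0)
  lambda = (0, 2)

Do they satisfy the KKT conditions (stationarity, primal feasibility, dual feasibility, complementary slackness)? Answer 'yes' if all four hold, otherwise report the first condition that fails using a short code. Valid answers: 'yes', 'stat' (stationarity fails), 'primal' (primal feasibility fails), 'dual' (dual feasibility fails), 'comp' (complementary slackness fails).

Gradient of f: grad f(x) = Q x + c = (4, -2)
Constraint values g_i(x) = a_i^T x - b_i:
  g_1((-2, 0)) = 2
  g_2((-2, 0)) = 0
Stationarity residual: grad f(x) + sum_i lambda_i a_i = (0, 0)
  -> stationarity OK
Primal feasibility (all g_i <= 0): FAILS
Dual feasibility (all lambda_i >= 0): OK
Complementary slackness (lambda_i * g_i(x) = 0 for all i): OK

Verdict: the first failing condition is primal_feasibility -> primal.

primal


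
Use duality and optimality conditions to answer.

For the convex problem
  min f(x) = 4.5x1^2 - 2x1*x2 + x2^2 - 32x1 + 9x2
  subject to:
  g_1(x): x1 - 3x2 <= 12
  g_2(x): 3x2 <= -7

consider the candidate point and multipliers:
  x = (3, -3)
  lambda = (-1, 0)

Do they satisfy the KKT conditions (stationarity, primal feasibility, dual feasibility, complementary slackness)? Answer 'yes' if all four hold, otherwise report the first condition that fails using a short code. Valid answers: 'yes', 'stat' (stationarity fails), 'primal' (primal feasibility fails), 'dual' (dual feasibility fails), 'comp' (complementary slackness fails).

Gradient of f: grad f(x) = Q x + c = (1, -3)
Constraint values g_i(x) = a_i^T x - b_i:
  g_1((3, -3)) = 0
  g_2((3, -3)) = -2
Stationarity residual: grad f(x) + sum_i lambda_i a_i = (0, 0)
  -> stationarity OK
Primal feasibility (all g_i <= 0): OK
Dual feasibility (all lambda_i >= 0): FAILS
Complementary slackness (lambda_i * g_i(x) = 0 for all i): OK

Verdict: the first failing condition is dual_feasibility -> dual.

dual


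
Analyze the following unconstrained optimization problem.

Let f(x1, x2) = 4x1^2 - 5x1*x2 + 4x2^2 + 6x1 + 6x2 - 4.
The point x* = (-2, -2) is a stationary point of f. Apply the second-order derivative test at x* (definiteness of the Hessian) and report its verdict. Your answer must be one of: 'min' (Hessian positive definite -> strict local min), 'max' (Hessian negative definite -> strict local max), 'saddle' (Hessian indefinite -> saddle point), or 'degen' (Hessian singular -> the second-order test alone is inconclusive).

Compute the Hessian H = grad^2 f:
  H = [[8, -5], [-5, 8]]
Verify stationarity: grad f(x*) = H x* + g = (0, 0).
Eigenvalues of H: 3, 13.
Both eigenvalues > 0, so H is positive definite -> x* is a strict local min.

min


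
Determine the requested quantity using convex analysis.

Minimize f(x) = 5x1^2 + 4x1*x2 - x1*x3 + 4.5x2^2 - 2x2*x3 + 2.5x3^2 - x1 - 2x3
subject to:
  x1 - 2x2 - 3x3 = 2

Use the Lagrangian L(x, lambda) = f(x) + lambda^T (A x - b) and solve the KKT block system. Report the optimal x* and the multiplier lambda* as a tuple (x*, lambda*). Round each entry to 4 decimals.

Form the Lagrangian:
  L(x, lambda) = (1/2) x^T Q x + c^T x + lambda^T (A x - b)
Stationarity (grad_x L = 0): Q x + c + A^T lambda = 0.
Primal feasibility: A x = b.

This gives the KKT block system:
  [ Q   A^T ] [ x     ]   [-c ]
  [ A    0  ] [ lambda ] = [ b ]

Solving the linear system:
  x*      = (0.3368, -0.422, -0.273)
  lambda* = (-0.9526)
  f(x*)   = 1.0573

x* = (0.3368, -0.422, -0.273), lambda* = (-0.9526)


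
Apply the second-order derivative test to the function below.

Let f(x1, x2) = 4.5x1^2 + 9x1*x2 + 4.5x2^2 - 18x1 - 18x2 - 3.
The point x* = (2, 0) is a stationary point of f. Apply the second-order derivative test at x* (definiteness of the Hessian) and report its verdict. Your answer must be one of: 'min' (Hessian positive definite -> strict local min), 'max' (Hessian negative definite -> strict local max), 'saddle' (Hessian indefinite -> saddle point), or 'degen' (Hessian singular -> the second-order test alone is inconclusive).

Compute the Hessian H = grad^2 f:
  H = [[9, 9], [9, 9]]
Verify stationarity: grad f(x*) = H x* + g = (0, 0).
Eigenvalues of H: 0, 18.
H has a zero eigenvalue (singular; positive semidefinite but not definite), so H is neither positive definite, negative definite, nor indefinite. The second-order test alone is inconclusive -> degen.
(Indeed, f is constant along the null direction of H through x*, so x* is not a strict local extremum.)

degen


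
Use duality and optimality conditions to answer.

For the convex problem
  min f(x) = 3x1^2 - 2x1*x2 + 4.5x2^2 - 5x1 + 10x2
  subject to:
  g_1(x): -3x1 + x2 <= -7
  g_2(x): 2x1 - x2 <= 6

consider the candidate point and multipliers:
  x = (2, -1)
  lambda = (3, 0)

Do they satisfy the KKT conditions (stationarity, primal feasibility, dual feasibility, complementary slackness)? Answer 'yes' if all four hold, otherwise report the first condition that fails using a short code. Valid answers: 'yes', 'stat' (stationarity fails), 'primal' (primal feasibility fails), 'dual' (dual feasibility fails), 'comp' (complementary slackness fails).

Gradient of f: grad f(x) = Q x + c = (9, -3)
Constraint values g_i(x) = a_i^T x - b_i:
  g_1((2, -1)) = 0
  g_2((2, -1)) = -1
Stationarity residual: grad f(x) + sum_i lambda_i a_i = (0, 0)
  -> stationarity OK
Primal feasibility (all g_i <= 0): OK
Dual feasibility (all lambda_i >= 0): OK
Complementary slackness (lambda_i * g_i(x) = 0 for all i): OK

Verdict: yes, KKT holds.

yes


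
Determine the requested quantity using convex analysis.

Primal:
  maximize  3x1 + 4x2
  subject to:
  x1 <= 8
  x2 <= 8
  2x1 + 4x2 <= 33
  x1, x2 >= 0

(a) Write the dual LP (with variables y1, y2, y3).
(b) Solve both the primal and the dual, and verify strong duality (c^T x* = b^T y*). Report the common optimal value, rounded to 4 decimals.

The standard primal-dual pair for 'max c^T x s.t. A x <= b, x >= 0' is:
  Dual:  min b^T y  s.t.  A^T y >= c,  y >= 0.

So the dual LP is:
  minimize  8y1 + 8y2 + 33y3
  subject to:
    y1 + 2y3 >= 3
    y2 + 4y3 >= 4
    y1, y2, y3 >= 0

Solving the primal: x* = (8, 4.25).
  primal value c^T x* = 41.
Solving the dual: y* = (1, 0, 1).
  dual value b^T y* = 41.
Strong duality: c^T x* = b^T y*. Confirmed.

41


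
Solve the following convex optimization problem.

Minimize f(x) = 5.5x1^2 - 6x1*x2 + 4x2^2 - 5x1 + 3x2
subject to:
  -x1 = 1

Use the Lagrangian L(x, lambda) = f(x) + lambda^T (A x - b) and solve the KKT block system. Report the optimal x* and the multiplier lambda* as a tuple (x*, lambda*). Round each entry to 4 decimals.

Form the Lagrangian:
  L(x, lambda) = (1/2) x^T Q x + c^T x + lambda^T (A x - b)
Stationarity (grad_x L = 0): Q x + c + A^T lambda = 0.
Primal feasibility: A x = b.

This gives the KKT block system:
  [ Q   A^T ] [ x     ]   [-c ]
  [ A    0  ] [ lambda ] = [ b ]

Solving the linear system:
  x*      = (-1, -1.125)
  lambda* = (-9.25)
  f(x*)   = 5.4375

x* = (-1, -1.125), lambda* = (-9.25)


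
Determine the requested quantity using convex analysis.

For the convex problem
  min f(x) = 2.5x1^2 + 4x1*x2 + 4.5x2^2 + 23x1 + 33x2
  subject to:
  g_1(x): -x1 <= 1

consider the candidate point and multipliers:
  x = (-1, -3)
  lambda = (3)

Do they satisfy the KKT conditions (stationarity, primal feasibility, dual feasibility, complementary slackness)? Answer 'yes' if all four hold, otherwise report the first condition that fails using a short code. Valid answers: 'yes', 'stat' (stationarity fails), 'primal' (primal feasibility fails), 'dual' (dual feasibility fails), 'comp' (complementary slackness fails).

Gradient of f: grad f(x) = Q x + c = (6, 2)
Constraint values g_i(x) = a_i^T x - b_i:
  g_1((-1, -3)) = 0
Stationarity residual: grad f(x) + sum_i lambda_i a_i = (3, 2)
  -> stationarity FAILS
Primal feasibility (all g_i <= 0): OK
Dual feasibility (all lambda_i >= 0): OK
Complementary slackness (lambda_i * g_i(x) = 0 for all i): OK

Verdict: the first failing condition is stationarity -> stat.

stat


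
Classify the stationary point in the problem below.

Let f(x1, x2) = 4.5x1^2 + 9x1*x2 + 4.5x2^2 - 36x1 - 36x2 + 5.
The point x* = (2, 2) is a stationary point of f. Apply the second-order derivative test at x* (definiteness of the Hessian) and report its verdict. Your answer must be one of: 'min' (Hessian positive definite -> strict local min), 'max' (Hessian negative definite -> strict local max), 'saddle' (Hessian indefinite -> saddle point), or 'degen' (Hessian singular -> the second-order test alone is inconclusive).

Compute the Hessian H = grad^2 f:
  H = [[9, 9], [9, 9]]
Verify stationarity: grad f(x*) = H x* + g = (0, 0).
Eigenvalues of H: 0, 18.
H has a zero eigenvalue (singular; positive semidefinite but not definite), so H is neither positive definite, negative definite, nor indefinite. The second-order test alone is inconclusive -> degen.
(Indeed, f is constant along the null direction of H through x*, so x* is not a strict local extremum.)

degen


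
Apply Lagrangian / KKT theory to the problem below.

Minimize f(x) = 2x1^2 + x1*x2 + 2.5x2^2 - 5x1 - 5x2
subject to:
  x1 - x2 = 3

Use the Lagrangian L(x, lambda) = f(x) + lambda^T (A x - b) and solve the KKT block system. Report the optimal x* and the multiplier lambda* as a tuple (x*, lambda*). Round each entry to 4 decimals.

Form the Lagrangian:
  L(x, lambda) = (1/2) x^T Q x + c^T x + lambda^T (A x - b)
Stationarity (grad_x L = 0): Q x + c + A^T lambda = 0.
Primal feasibility: A x = b.

This gives the KKT block system:
  [ Q   A^T ] [ x     ]   [-c ]
  [ A    0  ] [ lambda ] = [ b ]

Solving the linear system:
  x*      = (2.5455, -0.4545)
  lambda* = (-4.7273)
  f(x*)   = 1.8636

x* = (2.5455, -0.4545), lambda* = (-4.7273)


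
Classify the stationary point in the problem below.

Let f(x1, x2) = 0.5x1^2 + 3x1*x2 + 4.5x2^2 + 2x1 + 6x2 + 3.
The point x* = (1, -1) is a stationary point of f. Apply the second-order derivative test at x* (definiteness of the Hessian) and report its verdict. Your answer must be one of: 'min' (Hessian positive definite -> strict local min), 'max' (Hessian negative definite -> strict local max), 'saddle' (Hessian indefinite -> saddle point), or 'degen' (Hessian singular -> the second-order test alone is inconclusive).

Compute the Hessian H = grad^2 f:
  H = [[1, 3], [3, 9]]
Verify stationarity: grad f(x*) = H x* + g = (0, 0).
Eigenvalues of H: 0, 10.
H has a zero eigenvalue (singular; positive semidefinite but not definite), so H is neither positive definite, negative definite, nor indefinite. The second-order test alone is inconclusive -> degen.
(Indeed, f is constant along the null direction of H through x*, so x* is not a strict local extremum.)

degen


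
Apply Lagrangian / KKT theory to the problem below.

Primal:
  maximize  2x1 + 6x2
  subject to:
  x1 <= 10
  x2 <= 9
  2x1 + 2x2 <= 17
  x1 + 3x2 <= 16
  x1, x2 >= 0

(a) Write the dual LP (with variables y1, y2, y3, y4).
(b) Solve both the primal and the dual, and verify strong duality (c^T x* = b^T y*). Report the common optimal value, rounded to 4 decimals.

The standard primal-dual pair for 'max c^T x s.t. A x <= b, x >= 0' is:
  Dual:  min b^T y  s.t.  A^T y >= c,  y >= 0.

So the dual LP is:
  minimize  10y1 + 9y2 + 17y3 + 16y4
  subject to:
    y1 + 2y3 + y4 >= 2
    y2 + 2y3 + 3y4 >= 6
    y1, y2, y3, y4 >= 0

Solving the primal: x* = (4.75, 3.75).
  primal value c^T x* = 32.
Solving the dual: y* = (0, 0, 0, 2).
  dual value b^T y* = 32.
Strong duality: c^T x* = b^T y*. Confirmed.

32


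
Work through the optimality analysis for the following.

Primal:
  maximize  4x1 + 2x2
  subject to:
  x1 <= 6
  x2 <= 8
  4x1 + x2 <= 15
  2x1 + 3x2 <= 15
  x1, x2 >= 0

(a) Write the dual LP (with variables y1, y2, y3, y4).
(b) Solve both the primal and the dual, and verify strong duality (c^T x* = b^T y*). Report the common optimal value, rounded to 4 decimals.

The standard primal-dual pair for 'max c^T x s.t. A x <= b, x >= 0' is:
  Dual:  min b^T y  s.t.  A^T y >= c,  y >= 0.

So the dual LP is:
  minimize  6y1 + 8y2 + 15y3 + 15y4
  subject to:
    y1 + 4y3 + 2y4 >= 4
    y2 + y3 + 3y4 >= 2
    y1, y2, y3, y4 >= 0

Solving the primal: x* = (3, 3).
  primal value c^T x* = 18.
Solving the dual: y* = (0, 0, 0.8, 0.4).
  dual value b^T y* = 18.
Strong duality: c^T x* = b^T y*. Confirmed.

18


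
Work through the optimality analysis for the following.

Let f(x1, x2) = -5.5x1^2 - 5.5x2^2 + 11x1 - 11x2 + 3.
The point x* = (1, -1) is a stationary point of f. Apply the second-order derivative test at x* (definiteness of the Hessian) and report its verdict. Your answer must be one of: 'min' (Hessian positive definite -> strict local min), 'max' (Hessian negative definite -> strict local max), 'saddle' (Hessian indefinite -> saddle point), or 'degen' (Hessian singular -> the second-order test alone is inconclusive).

Compute the Hessian H = grad^2 f:
  H = [[-11, 0], [0, -11]]
Verify stationarity: grad f(x*) = H x* + g = (0, 0).
Eigenvalues of H: -11, -11.
Both eigenvalues < 0, so H is negative definite -> x* is a strict local max.

max


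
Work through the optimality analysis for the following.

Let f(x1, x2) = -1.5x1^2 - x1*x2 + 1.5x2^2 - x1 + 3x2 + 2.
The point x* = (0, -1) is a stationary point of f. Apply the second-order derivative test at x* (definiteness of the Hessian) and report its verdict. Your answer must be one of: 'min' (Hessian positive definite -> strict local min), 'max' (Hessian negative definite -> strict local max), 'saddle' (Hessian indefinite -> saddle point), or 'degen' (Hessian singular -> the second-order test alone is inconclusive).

Compute the Hessian H = grad^2 f:
  H = [[-3, -1], [-1, 3]]
Verify stationarity: grad f(x*) = H x* + g = (0, 0).
Eigenvalues of H: -3.1623, 3.1623.
Eigenvalues have mixed signs, so H is indefinite -> x* is a saddle point.

saddle


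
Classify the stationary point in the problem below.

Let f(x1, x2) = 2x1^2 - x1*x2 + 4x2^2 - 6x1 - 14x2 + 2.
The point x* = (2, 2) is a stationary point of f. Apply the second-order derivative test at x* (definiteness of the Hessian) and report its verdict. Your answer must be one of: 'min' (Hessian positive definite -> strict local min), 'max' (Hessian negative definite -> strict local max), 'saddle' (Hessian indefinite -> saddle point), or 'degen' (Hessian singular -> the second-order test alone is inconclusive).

Compute the Hessian H = grad^2 f:
  H = [[4, -1], [-1, 8]]
Verify stationarity: grad f(x*) = H x* + g = (0, 0).
Eigenvalues of H: 3.7639, 8.2361.
Both eigenvalues > 0, so H is positive definite -> x* is a strict local min.

min


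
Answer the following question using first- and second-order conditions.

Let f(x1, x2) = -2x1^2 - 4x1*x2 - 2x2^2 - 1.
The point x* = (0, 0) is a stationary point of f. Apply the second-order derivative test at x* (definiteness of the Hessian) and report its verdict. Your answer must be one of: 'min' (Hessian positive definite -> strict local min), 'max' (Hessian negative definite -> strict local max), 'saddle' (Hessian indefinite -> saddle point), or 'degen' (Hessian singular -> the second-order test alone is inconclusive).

Compute the Hessian H = grad^2 f:
  H = [[-4, -4], [-4, -4]]
Verify stationarity: grad f(x*) = H x* + g = (0, 0).
Eigenvalues of H: -8, 0.
H has a zero eigenvalue (singular; negative semidefinite but not definite), so H is neither positive definite, negative definite, nor indefinite. The second-order test alone is inconclusive -> degen.
(Indeed, f is constant along the null direction of H through x*, so x* is not a strict local extremum.)

degen


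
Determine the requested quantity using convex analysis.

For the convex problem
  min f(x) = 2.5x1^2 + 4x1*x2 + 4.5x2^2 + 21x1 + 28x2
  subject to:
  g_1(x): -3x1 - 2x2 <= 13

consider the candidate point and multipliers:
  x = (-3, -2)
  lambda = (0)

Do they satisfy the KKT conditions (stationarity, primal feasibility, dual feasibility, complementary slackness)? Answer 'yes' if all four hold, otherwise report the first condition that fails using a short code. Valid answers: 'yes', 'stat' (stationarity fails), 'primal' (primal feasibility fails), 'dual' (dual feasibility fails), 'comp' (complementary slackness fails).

Gradient of f: grad f(x) = Q x + c = (-2, -2)
Constraint values g_i(x) = a_i^T x - b_i:
  g_1((-3, -2)) = 0
Stationarity residual: grad f(x) + sum_i lambda_i a_i = (-2, -2)
  -> stationarity FAILS
Primal feasibility (all g_i <= 0): OK
Dual feasibility (all lambda_i >= 0): OK
Complementary slackness (lambda_i * g_i(x) = 0 for all i): OK

Verdict: the first failing condition is stationarity -> stat.

stat


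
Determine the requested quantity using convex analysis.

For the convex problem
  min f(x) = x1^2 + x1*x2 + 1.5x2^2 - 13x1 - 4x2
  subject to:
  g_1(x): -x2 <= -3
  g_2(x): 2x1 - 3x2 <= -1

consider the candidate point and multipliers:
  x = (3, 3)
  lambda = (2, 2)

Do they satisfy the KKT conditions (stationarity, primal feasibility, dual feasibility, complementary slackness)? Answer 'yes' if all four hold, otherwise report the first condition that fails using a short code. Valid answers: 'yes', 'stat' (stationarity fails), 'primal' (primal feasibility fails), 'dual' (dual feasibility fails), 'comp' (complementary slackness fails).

Gradient of f: grad f(x) = Q x + c = (-4, 8)
Constraint values g_i(x) = a_i^T x - b_i:
  g_1((3, 3)) = 0
  g_2((3, 3)) = -2
Stationarity residual: grad f(x) + sum_i lambda_i a_i = (0, 0)
  -> stationarity OK
Primal feasibility (all g_i <= 0): OK
Dual feasibility (all lambda_i >= 0): OK
Complementary slackness (lambda_i * g_i(x) = 0 for all i): FAILS

Verdict: the first failing condition is complementary_slackness -> comp.

comp


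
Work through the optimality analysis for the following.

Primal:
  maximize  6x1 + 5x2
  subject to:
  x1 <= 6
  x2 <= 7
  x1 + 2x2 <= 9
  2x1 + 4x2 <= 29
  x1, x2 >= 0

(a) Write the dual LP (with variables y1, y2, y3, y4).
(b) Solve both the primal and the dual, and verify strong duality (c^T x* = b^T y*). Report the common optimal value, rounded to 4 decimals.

The standard primal-dual pair for 'max c^T x s.t. A x <= b, x >= 0' is:
  Dual:  min b^T y  s.t.  A^T y >= c,  y >= 0.

So the dual LP is:
  minimize  6y1 + 7y2 + 9y3 + 29y4
  subject to:
    y1 + y3 + 2y4 >= 6
    y2 + 2y3 + 4y4 >= 5
    y1, y2, y3, y4 >= 0

Solving the primal: x* = (6, 1.5).
  primal value c^T x* = 43.5.
Solving the dual: y* = (3.5, 0, 2.5, 0).
  dual value b^T y* = 43.5.
Strong duality: c^T x* = b^T y*. Confirmed.

43.5


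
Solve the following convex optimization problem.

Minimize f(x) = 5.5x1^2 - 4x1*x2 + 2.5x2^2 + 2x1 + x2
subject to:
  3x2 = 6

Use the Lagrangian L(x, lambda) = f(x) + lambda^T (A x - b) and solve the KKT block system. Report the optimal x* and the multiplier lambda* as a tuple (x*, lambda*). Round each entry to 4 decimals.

Form the Lagrangian:
  L(x, lambda) = (1/2) x^T Q x + c^T x + lambda^T (A x - b)
Stationarity (grad_x L = 0): Q x + c + A^T lambda = 0.
Primal feasibility: A x = b.

This gives the KKT block system:
  [ Q   A^T ] [ x     ]   [-c ]
  [ A    0  ] [ lambda ] = [ b ]

Solving the linear system:
  x*      = (0.5455, 2)
  lambda* = (-2.9394)
  f(x*)   = 10.3636

x* = (0.5455, 2), lambda* = (-2.9394)


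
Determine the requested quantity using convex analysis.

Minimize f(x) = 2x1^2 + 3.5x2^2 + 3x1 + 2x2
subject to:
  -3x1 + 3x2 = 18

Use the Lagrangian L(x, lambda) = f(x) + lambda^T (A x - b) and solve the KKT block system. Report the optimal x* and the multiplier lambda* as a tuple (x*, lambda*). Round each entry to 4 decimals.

Form the Lagrangian:
  L(x, lambda) = (1/2) x^T Q x + c^T x + lambda^T (A x - b)
Stationarity (grad_x L = 0): Q x + c + A^T lambda = 0.
Primal feasibility: A x = b.

This gives the KKT block system:
  [ Q   A^T ] [ x     ]   [-c ]
  [ A    0  ] [ lambda ] = [ b ]

Solving the linear system:
  x*      = (-4.2727, 1.7273)
  lambda* = (-4.697)
  f(x*)   = 37.5909

x* = (-4.2727, 1.7273), lambda* = (-4.697)


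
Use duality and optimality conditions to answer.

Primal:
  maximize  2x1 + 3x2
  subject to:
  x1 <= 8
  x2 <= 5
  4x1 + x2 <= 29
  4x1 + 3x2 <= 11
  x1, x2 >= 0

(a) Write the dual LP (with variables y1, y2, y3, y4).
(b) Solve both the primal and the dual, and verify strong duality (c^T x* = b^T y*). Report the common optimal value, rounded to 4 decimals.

The standard primal-dual pair for 'max c^T x s.t. A x <= b, x >= 0' is:
  Dual:  min b^T y  s.t.  A^T y >= c,  y >= 0.

So the dual LP is:
  minimize  8y1 + 5y2 + 29y3 + 11y4
  subject to:
    y1 + 4y3 + 4y4 >= 2
    y2 + y3 + 3y4 >= 3
    y1, y2, y3, y4 >= 0

Solving the primal: x* = (0, 3.6667).
  primal value c^T x* = 11.
Solving the dual: y* = (0, 0, 0, 1).
  dual value b^T y* = 11.
Strong duality: c^T x* = b^T y*. Confirmed.

11


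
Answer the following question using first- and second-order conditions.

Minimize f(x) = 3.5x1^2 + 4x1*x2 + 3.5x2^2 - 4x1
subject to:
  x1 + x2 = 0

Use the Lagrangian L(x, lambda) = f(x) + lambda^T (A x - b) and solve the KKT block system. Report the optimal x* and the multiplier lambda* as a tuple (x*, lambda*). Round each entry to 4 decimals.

Form the Lagrangian:
  L(x, lambda) = (1/2) x^T Q x + c^T x + lambda^T (A x - b)
Stationarity (grad_x L = 0): Q x + c + A^T lambda = 0.
Primal feasibility: A x = b.

This gives the KKT block system:
  [ Q   A^T ] [ x     ]   [-c ]
  [ A    0  ] [ lambda ] = [ b ]

Solving the linear system:
  x*      = (0.6667, -0.6667)
  lambda* = (2)
  f(x*)   = -1.3333

x* = (0.6667, -0.6667), lambda* = (2)


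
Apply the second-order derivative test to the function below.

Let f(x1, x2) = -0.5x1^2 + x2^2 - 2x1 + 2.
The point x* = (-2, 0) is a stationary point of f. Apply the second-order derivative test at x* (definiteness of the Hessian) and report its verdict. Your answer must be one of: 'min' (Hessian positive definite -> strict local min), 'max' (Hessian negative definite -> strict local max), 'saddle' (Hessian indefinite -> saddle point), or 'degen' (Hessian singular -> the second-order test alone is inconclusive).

Compute the Hessian H = grad^2 f:
  H = [[-1, 0], [0, 2]]
Verify stationarity: grad f(x*) = H x* + g = (0, 0).
Eigenvalues of H: -1, 2.
Eigenvalues have mixed signs, so H is indefinite -> x* is a saddle point.

saddle


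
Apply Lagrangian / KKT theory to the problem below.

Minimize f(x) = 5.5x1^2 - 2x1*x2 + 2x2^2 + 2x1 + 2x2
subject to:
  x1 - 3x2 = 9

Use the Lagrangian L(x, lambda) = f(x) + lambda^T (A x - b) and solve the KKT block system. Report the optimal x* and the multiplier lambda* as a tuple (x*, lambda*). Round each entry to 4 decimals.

Form the Lagrangian:
  L(x, lambda) = (1/2) x^T Q x + c^T x + lambda^T (A x - b)
Stationarity (grad_x L = 0): Q x + c + A^T lambda = 0.
Primal feasibility: A x = b.

This gives the KKT block system:
  [ Q   A^T ] [ x     ]   [-c ]
  [ A    0  ] [ lambda ] = [ b ]

Solving the linear system:
  x*      = (-0.4615, -3.1538)
  lambda* = (-3.2308)
  f(x*)   = 10.9231

x* = (-0.4615, -3.1538), lambda* = (-3.2308)


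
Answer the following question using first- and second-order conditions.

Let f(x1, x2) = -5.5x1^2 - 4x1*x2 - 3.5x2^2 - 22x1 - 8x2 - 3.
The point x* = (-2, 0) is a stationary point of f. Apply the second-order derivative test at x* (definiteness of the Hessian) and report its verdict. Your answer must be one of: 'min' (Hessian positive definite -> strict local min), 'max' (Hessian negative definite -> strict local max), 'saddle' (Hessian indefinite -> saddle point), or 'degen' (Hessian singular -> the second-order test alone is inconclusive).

Compute the Hessian H = grad^2 f:
  H = [[-11, -4], [-4, -7]]
Verify stationarity: grad f(x*) = H x* + g = (0, 0).
Eigenvalues of H: -13.4721, -4.5279.
Both eigenvalues < 0, so H is negative definite -> x* is a strict local max.

max


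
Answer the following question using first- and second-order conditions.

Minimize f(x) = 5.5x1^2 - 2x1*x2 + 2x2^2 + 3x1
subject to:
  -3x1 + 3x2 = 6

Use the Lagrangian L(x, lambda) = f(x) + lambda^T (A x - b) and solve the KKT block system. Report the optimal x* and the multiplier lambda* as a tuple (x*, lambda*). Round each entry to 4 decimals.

Form the Lagrangian:
  L(x, lambda) = (1/2) x^T Q x + c^T x + lambda^T (A x - b)
Stationarity (grad_x L = 0): Q x + c + A^T lambda = 0.
Primal feasibility: A x = b.

This gives the KKT block system:
  [ Q   A^T ] [ x     ]   [-c ]
  [ A    0  ] [ lambda ] = [ b ]

Solving the linear system:
  x*      = (-0.6364, 1.3636)
  lambda* = (-2.2424)
  f(x*)   = 5.7727

x* = (-0.6364, 1.3636), lambda* = (-2.2424)


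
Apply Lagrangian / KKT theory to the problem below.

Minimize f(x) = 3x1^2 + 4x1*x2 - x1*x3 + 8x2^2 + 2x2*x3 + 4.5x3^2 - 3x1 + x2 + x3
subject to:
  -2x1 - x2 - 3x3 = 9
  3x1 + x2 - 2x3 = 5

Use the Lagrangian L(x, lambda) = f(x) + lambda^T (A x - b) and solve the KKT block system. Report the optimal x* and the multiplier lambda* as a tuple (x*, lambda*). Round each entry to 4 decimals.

Form the Lagrangian:
  L(x, lambda) = (1/2) x^T Q x + c^T x + lambda^T (A x - b)
Stationarity (grad_x L = 0): Q x + c + A^T lambda = 0.
Primal feasibility: A x = b.

This gives the KKT block system:
  [ Q   A^T ] [ x     ]   [-c ]
  [ A    0  ] [ lambda ] = [ b ]

Solving the linear system:
  x*      = (-0.3205, 0.2332, -2.8641)
  lambda* = (-5.7093, -3.431)
  f(x*)   = 33.4347

x* = (-0.3205, 0.2332, -2.8641), lambda* = (-5.7093, -3.431)


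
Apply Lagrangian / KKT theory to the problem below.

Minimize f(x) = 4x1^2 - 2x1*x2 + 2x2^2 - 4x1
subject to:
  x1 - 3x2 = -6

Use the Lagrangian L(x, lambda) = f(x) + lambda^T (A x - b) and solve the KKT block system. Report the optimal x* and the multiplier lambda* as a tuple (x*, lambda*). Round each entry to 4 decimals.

Form the Lagrangian:
  L(x, lambda) = (1/2) x^T Q x + c^T x + lambda^T (A x - b)
Stationarity (grad_x L = 0): Q x + c + A^T lambda = 0.
Primal feasibility: A x = b.

This gives the KKT block system:
  [ Q   A^T ] [ x     ]   [-c ]
  [ A    0  ] [ lambda ] = [ b ]

Solving the linear system:
  x*      = (0.75, 2.25)
  lambda* = (2.5)
  f(x*)   = 6

x* = (0.75, 2.25), lambda* = (2.5)


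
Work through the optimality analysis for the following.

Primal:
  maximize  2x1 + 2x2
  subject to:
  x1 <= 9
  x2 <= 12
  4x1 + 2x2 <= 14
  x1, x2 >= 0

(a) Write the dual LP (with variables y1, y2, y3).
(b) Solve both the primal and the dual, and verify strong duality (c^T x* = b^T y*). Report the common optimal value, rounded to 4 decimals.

The standard primal-dual pair for 'max c^T x s.t. A x <= b, x >= 0' is:
  Dual:  min b^T y  s.t.  A^T y >= c,  y >= 0.

So the dual LP is:
  minimize  9y1 + 12y2 + 14y3
  subject to:
    y1 + 4y3 >= 2
    y2 + 2y3 >= 2
    y1, y2, y3 >= 0

Solving the primal: x* = (0, 7).
  primal value c^T x* = 14.
Solving the dual: y* = (0, 0, 1).
  dual value b^T y* = 14.
Strong duality: c^T x* = b^T y*. Confirmed.

14


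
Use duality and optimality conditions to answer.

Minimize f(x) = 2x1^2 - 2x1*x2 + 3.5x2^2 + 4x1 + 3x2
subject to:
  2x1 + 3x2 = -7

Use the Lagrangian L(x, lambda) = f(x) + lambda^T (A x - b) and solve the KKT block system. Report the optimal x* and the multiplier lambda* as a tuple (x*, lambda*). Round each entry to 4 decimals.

Form the Lagrangian:
  L(x, lambda) = (1/2) x^T Q x + c^T x + lambda^T (A x - b)
Stationarity (grad_x L = 0): Q x + c + A^T lambda = 0.
Primal feasibility: A x = b.

This gives the KKT block system:
  [ Q   A^T ] [ x     ]   [-c ]
  [ A    0  ] [ lambda ] = [ b ]

Solving the linear system:
  x*      = (-1.7955, -1.1364)
  lambda* = (0.4545)
  f(x*)   = -3.7045

x* = (-1.7955, -1.1364), lambda* = (0.4545)


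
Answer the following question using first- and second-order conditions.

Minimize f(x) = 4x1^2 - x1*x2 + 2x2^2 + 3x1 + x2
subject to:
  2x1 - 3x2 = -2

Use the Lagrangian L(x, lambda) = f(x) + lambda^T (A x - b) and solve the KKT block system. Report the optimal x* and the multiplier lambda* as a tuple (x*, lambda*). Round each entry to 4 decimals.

Form the Lagrangian:
  L(x, lambda) = (1/2) x^T Q x + c^T x + lambda^T (A x - b)
Stationarity (grad_x L = 0): Q x + c + A^T lambda = 0.
Primal feasibility: A x = b.

This gives the KKT block system:
  [ Q   A^T ] [ x     ]   [-c ]
  [ A    0  ] [ lambda ] = [ b ]

Solving the linear system:
  x*      = (-0.5658, 0.2895)
  lambda* = (0.9079)
  f(x*)   = 0.2039

x* = (-0.5658, 0.2895), lambda* = (0.9079)


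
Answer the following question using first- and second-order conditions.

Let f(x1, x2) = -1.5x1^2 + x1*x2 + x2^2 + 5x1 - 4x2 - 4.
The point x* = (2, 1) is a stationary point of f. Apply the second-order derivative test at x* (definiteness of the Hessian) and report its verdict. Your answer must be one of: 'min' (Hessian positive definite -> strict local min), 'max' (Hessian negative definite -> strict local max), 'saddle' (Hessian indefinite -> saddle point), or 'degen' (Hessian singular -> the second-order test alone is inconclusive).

Compute the Hessian H = grad^2 f:
  H = [[-3, 1], [1, 2]]
Verify stationarity: grad f(x*) = H x* + g = (0, 0).
Eigenvalues of H: -3.1926, 2.1926.
Eigenvalues have mixed signs, so H is indefinite -> x* is a saddle point.

saddle


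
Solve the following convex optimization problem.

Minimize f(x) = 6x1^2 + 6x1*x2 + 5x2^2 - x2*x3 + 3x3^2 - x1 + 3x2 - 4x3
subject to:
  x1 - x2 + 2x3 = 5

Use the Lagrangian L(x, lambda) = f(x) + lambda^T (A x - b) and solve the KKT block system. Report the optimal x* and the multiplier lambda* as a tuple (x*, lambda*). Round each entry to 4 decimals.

Form the Lagrangian:
  L(x, lambda) = (1/2) x^T Q x + c^T x + lambda^T (A x - b)
Stationarity (grad_x L = 0): Q x + c + A^T lambda = 0.
Primal feasibility: A x = b.

This gives the KKT block system:
  [ Q   A^T ] [ x     ]   [-c ]
  [ A    0  ] [ lambda ] = [ b ]

Solving the linear system:
  x*      = (0.8415, -0.9722, 1.5931)
  lambda* = (-3.2655)
  f(x*)   = 3.0985

x* = (0.8415, -0.9722, 1.5931), lambda* = (-3.2655)


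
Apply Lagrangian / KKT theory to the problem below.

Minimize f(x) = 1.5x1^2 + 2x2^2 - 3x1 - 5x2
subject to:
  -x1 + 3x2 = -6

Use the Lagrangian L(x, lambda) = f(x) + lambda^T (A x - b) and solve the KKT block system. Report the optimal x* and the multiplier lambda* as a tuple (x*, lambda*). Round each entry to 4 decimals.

Form the Lagrangian:
  L(x, lambda) = (1/2) x^T Q x + c^T x + lambda^T (A x - b)
Stationarity (grad_x L = 0): Q x + c + A^T lambda = 0.
Primal feasibility: A x = b.

This gives the KKT block system:
  [ Q   A^T ] [ x     ]   [-c ]
  [ A    0  ] [ lambda ] = [ b ]

Solving the linear system:
  x*      = (2.129, -1.2903)
  lambda* = (3.3871)
  f(x*)   = 10.1935

x* = (2.129, -1.2903), lambda* = (3.3871)


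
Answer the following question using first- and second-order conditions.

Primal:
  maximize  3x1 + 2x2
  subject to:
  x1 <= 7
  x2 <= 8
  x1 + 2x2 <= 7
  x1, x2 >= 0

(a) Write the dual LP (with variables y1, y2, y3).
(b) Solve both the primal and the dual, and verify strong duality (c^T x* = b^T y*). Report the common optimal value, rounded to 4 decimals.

The standard primal-dual pair for 'max c^T x s.t. A x <= b, x >= 0' is:
  Dual:  min b^T y  s.t.  A^T y >= c,  y >= 0.

So the dual LP is:
  minimize  7y1 + 8y2 + 7y3
  subject to:
    y1 + y3 >= 3
    y2 + 2y3 >= 2
    y1, y2, y3 >= 0

Solving the primal: x* = (7, 0).
  primal value c^T x* = 21.
Solving the dual: y* = (2, 0, 1).
  dual value b^T y* = 21.
Strong duality: c^T x* = b^T y*. Confirmed.

21


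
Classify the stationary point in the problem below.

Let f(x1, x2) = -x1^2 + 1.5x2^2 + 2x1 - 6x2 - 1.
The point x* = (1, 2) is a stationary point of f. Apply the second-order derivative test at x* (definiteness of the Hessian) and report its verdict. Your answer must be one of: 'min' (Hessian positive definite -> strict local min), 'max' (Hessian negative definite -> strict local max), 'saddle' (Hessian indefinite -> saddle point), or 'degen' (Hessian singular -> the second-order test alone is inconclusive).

Compute the Hessian H = grad^2 f:
  H = [[-2, 0], [0, 3]]
Verify stationarity: grad f(x*) = H x* + g = (0, 0).
Eigenvalues of H: -2, 3.
Eigenvalues have mixed signs, so H is indefinite -> x* is a saddle point.

saddle


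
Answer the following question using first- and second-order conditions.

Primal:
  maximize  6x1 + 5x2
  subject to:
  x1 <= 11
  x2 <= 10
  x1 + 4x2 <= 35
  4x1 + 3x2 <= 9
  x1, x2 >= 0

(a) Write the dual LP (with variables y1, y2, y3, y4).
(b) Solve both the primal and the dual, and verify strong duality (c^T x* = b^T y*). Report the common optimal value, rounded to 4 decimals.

The standard primal-dual pair for 'max c^T x s.t. A x <= b, x >= 0' is:
  Dual:  min b^T y  s.t.  A^T y >= c,  y >= 0.

So the dual LP is:
  minimize  11y1 + 10y2 + 35y3 + 9y4
  subject to:
    y1 + y3 + 4y4 >= 6
    y2 + 4y3 + 3y4 >= 5
    y1, y2, y3, y4 >= 0

Solving the primal: x* = (0, 3).
  primal value c^T x* = 15.
Solving the dual: y* = (0, 0, 0, 1.6667).
  dual value b^T y* = 15.
Strong duality: c^T x* = b^T y*. Confirmed.

15


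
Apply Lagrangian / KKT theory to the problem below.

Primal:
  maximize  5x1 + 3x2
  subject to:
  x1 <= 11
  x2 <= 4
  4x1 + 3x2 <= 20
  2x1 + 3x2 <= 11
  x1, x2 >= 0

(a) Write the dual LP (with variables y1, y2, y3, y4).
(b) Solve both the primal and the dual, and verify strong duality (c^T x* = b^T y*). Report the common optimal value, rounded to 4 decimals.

The standard primal-dual pair for 'max c^T x s.t. A x <= b, x >= 0' is:
  Dual:  min b^T y  s.t.  A^T y >= c,  y >= 0.

So the dual LP is:
  minimize  11y1 + 4y2 + 20y3 + 11y4
  subject to:
    y1 + 4y3 + 2y4 >= 5
    y2 + 3y3 + 3y4 >= 3
    y1, y2, y3, y4 >= 0

Solving the primal: x* = (5, 0).
  primal value c^T x* = 25.
Solving the dual: y* = (0, 0, 1.25, 0).
  dual value b^T y* = 25.
Strong duality: c^T x* = b^T y*. Confirmed.

25


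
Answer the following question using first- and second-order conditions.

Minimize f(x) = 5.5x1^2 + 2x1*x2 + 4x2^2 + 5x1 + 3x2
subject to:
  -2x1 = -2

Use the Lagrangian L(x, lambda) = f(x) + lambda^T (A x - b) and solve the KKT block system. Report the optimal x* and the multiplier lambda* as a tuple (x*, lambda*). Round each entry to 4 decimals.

Form the Lagrangian:
  L(x, lambda) = (1/2) x^T Q x + c^T x + lambda^T (A x - b)
Stationarity (grad_x L = 0): Q x + c + A^T lambda = 0.
Primal feasibility: A x = b.

This gives the KKT block system:
  [ Q   A^T ] [ x     ]   [-c ]
  [ A    0  ] [ lambda ] = [ b ]

Solving the linear system:
  x*      = (1, -0.625)
  lambda* = (7.375)
  f(x*)   = 8.9375

x* = (1, -0.625), lambda* = (7.375)


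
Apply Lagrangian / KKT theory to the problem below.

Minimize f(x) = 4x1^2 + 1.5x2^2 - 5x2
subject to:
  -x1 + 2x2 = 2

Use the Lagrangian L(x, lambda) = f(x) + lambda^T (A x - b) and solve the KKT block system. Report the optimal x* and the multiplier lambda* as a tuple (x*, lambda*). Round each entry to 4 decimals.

Form the Lagrangian:
  L(x, lambda) = (1/2) x^T Q x + c^T x + lambda^T (A x - b)
Stationarity (grad_x L = 0): Q x + c + A^T lambda = 0.
Primal feasibility: A x = b.

This gives the KKT block system:
  [ Q   A^T ] [ x     ]   [-c ]
  [ A    0  ] [ lambda ] = [ b ]

Solving the linear system:
  x*      = (0.1143, 1.0571)
  lambda* = (0.9143)
  f(x*)   = -3.5571

x* = (0.1143, 1.0571), lambda* = (0.9143)


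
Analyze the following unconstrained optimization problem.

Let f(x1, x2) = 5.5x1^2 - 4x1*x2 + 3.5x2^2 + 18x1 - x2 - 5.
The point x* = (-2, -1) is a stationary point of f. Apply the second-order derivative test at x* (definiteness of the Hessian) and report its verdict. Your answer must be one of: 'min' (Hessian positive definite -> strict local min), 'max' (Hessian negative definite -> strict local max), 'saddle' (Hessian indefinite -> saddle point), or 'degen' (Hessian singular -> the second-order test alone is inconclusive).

Compute the Hessian H = grad^2 f:
  H = [[11, -4], [-4, 7]]
Verify stationarity: grad f(x*) = H x* + g = (0, 0).
Eigenvalues of H: 4.5279, 13.4721.
Both eigenvalues > 0, so H is positive definite -> x* is a strict local min.

min


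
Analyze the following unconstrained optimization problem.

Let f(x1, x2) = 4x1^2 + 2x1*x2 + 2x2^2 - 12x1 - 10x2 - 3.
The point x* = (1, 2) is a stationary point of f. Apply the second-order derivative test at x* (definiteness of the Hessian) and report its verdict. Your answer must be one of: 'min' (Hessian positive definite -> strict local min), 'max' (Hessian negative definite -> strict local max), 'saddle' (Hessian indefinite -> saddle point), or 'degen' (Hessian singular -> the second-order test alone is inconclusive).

Compute the Hessian H = grad^2 f:
  H = [[8, 2], [2, 4]]
Verify stationarity: grad f(x*) = H x* + g = (0, 0).
Eigenvalues of H: 3.1716, 8.8284.
Both eigenvalues > 0, so H is positive definite -> x* is a strict local min.

min


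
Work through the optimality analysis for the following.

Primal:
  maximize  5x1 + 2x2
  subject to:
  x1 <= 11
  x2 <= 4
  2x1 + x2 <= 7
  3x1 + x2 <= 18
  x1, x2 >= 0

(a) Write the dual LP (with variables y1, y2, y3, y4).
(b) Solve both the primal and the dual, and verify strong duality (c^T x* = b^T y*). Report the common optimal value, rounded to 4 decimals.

The standard primal-dual pair for 'max c^T x s.t. A x <= b, x >= 0' is:
  Dual:  min b^T y  s.t.  A^T y >= c,  y >= 0.

So the dual LP is:
  minimize  11y1 + 4y2 + 7y3 + 18y4
  subject to:
    y1 + 2y3 + 3y4 >= 5
    y2 + y3 + y4 >= 2
    y1, y2, y3, y4 >= 0

Solving the primal: x* = (3.5, 0).
  primal value c^T x* = 17.5.
Solving the dual: y* = (0, 0, 2.5, 0).
  dual value b^T y* = 17.5.
Strong duality: c^T x* = b^T y*. Confirmed.

17.5


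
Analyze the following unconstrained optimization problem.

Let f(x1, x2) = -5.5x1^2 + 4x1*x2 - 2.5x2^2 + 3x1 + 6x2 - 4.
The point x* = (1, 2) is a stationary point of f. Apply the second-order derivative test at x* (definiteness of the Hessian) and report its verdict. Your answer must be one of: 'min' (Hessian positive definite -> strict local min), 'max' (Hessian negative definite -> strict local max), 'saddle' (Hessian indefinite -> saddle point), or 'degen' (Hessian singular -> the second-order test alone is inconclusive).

Compute the Hessian H = grad^2 f:
  H = [[-11, 4], [4, -5]]
Verify stationarity: grad f(x*) = H x* + g = (0, 0).
Eigenvalues of H: -13, -3.
Both eigenvalues < 0, so H is negative definite -> x* is a strict local max.

max


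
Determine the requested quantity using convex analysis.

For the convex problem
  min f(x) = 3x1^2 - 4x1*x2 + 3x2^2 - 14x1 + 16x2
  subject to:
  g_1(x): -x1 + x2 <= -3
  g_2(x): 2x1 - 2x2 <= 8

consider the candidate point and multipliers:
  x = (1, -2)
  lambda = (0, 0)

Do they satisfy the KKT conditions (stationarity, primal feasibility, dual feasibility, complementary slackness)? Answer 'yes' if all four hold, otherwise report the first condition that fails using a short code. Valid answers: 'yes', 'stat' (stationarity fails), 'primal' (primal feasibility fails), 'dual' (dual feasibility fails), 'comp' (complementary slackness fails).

Gradient of f: grad f(x) = Q x + c = (0, 0)
Constraint values g_i(x) = a_i^T x - b_i:
  g_1((1, -2)) = 0
  g_2((1, -2)) = -2
Stationarity residual: grad f(x) + sum_i lambda_i a_i = (0, 0)
  -> stationarity OK
Primal feasibility (all g_i <= 0): OK
Dual feasibility (all lambda_i >= 0): OK
Complementary slackness (lambda_i * g_i(x) = 0 for all i): OK

Verdict: yes, KKT holds.

yes


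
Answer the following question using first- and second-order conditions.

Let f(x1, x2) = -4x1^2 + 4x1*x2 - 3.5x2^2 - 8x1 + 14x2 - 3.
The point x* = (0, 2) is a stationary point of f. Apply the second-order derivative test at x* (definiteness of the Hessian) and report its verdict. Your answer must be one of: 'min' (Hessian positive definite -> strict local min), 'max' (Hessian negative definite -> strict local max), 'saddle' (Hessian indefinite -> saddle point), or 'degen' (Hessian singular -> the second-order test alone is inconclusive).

Compute the Hessian H = grad^2 f:
  H = [[-8, 4], [4, -7]]
Verify stationarity: grad f(x*) = H x* + g = (0, 0).
Eigenvalues of H: -11.5311, -3.4689.
Both eigenvalues < 0, so H is negative definite -> x* is a strict local max.

max
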